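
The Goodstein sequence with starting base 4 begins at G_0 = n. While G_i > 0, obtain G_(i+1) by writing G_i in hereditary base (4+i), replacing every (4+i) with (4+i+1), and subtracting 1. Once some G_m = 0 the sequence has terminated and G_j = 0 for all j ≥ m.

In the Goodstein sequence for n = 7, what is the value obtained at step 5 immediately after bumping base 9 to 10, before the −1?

6

[0] 7 ≡ 4 + 3 (base 4). Lift 5: 8. −1: 7.
[1] 7 ≡ 5 + 2 (base 5). Lift 6: 8. −1: 7.
[2] 7 ≡ 6 + 1 (base 6). Lift 7: 8. −1: 7.
[3] 7 ≡ 7 (base 7). Lift 8: 8. −1: 7.
[4] 7 ≡ 7 (base 8). Lift 9: 7. −1: 6.
[5] 6 ≡ 6 (base 9). Lift 10: 6. −1: 5.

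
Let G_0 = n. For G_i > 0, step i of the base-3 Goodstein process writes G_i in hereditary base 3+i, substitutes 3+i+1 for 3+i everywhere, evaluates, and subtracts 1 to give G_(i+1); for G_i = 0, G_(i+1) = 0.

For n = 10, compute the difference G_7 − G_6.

3

i=0: 10 = 3^2 + 1 (b=3); 3→4: 4^2 + 1 = 17; 17−1 = 16
i=1: 16 = 4^2 (b=4); 4→5: 5^2 = 25; 25−1 = 24
i=2: 24 = 4·5 + 4 (b=5); 5→6: 4·6 + 4 = 28; 28−1 = 27
i=3: 27 = 4·6 + 3 (b=6); 6→7: 4·7 + 3 = 31; 31−1 = 30
i=4: 30 = 4·7 + 2 (b=7); 7→8: 4·8 + 2 = 34; 34−1 = 33
i=5: 33 = 4·8 + 1 (b=8); 8→9: 4·9 + 1 = 37; 37−1 = 36
i=6: 36 = 4·9 (b=9); 9→10: 4·10 = 40; 40−1 = 39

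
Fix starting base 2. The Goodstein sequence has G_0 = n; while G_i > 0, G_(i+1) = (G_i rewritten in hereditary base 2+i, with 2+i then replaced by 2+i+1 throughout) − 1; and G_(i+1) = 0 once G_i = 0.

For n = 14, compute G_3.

18750

step 0: 14 = 2^(2 + 1) + 2^2 + 2; sub 3 for 2: 3^(3 + 1) + 3^3 + 3; = 111; G_1 = 111−1 = 110
step 1: 110 = 3^(3 + 1) + 3^3 + 2; sub 4 for 3: 4^(4 + 1) + 4^4 + 2; = 1282; G_2 = 1282−1 = 1281
step 2: 1281 = 4^(4 + 1) + 4^4 + 1; sub 5 for 4: 5^(5 + 1) + 5^5 + 1; = 18751; G_3 = 18751−1 = 18750
step 3: 18750 = 5^(5 + 1) + 5^5; sub 6 for 5: 6^(6 + 1) + 6^6; = 326592; G_4 = 326592−1 = 326591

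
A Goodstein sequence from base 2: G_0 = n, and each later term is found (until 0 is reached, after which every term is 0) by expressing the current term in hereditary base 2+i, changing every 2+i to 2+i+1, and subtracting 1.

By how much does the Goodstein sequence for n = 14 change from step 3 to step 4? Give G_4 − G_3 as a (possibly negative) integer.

[0] 14 ≡ 2^(2 + 1) + 2^2 + 2 (base 2). Lift 3: 111. −1: 110.
[1] 110 ≡ 3^(3 + 1) + 3^3 + 2 (base 3). Lift 4: 1282. −1: 1281.
[2] 1281 ≡ 4^(4 + 1) + 4^4 + 1 (base 4). Lift 5: 18751. −1: 18750.
[3] 18750 ≡ 5^(5 + 1) + 5^5 (base 5). Lift 6: 326592. −1: 326591.

307841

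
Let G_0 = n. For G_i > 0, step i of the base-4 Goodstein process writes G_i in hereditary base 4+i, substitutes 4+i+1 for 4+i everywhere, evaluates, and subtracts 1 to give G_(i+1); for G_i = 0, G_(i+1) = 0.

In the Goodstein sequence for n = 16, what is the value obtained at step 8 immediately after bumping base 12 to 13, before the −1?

(0) 16|_4 = 4^2 ↦ 5^2|_5 = 25 ⇒ 24
(1) 24|_5 = 4·5 + 4 ↦ 4·6 + 4|_6 = 28 ⇒ 27
(2) 27|_6 = 4·6 + 3 ↦ 4·7 + 3|_7 = 31 ⇒ 30
(3) 30|_7 = 4·7 + 2 ↦ 4·8 + 2|_8 = 34 ⇒ 33
(4) 33|_8 = 4·8 + 1 ↦ 4·9 + 1|_9 = 37 ⇒ 36
(5) 36|_9 = 4·9 ↦ 4·10|_10 = 40 ⇒ 39
(6) 39|_10 = 3·10 + 9 ↦ 3·11 + 9|_11 = 42 ⇒ 41
(7) 41|_11 = 3·11 + 8 ↦ 3·12 + 8|_12 = 44 ⇒ 43
(8) 43|_12 = 3·12 + 7 ↦ 3·13 + 7|_13 = 46 ⇒ 45

46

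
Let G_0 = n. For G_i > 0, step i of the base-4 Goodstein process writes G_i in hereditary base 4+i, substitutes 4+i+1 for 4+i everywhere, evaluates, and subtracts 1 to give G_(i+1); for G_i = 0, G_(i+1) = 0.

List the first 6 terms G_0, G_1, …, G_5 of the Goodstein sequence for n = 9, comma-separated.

9, 10, 11, 11, 11, 11

base 4: 9 = 2·4 + 1; at 5: 2·5 + 1 = 11; next = 10
base 5: 10 = 2·5; at 6: 2·6 = 12; next = 11
base 6: 11 = 6 + 5; at 7: 7 + 5 = 12; next = 11
base 7: 11 = 7 + 4; at 8: 8 + 4 = 12; next = 11
base 8: 11 = 8 + 3; at 9: 9 + 3 = 12; next = 11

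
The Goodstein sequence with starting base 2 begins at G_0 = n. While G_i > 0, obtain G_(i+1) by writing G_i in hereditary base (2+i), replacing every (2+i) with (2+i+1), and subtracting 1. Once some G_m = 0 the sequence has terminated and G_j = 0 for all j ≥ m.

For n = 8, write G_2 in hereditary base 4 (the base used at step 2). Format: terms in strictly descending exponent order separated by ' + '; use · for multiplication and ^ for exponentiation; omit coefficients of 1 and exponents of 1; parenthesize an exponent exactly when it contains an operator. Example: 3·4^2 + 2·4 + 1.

2·4^4 + 2·4^2 + 2·4 + 1

8 —HB2→ 2^(2 + 1) —bump→ 3^(3 + 1) = 81 —(−1)→ 80
80 —HB3→ 2·3^3 + 2·3^2 + 2·3 + 2 —bump→ 2·4^4 + 2·4^2 + 2·4 + 2 = 554 —(−1)→ 553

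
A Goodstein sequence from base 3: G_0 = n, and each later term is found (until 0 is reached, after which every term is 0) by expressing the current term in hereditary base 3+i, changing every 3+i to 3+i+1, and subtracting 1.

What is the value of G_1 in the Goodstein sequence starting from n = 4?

4

base 3: 4 = 3 + 1; at 4: 4 + 1 = 5; next = 4
base 4: 4 = 4; at 5: 5 = 5; next = 4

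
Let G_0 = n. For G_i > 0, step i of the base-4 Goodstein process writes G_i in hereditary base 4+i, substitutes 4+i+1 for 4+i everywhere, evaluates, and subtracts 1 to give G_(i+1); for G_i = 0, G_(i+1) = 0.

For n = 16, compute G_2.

step 0: 16 = 4^2; sub 5 for 4: 5^2; = 25; G_1 = 25−1 = 24
step 1: 24 = 4·5 + 4; sub 6 for 5: 4·6 + 4; = 28; G_2 = 28−1 = 27

27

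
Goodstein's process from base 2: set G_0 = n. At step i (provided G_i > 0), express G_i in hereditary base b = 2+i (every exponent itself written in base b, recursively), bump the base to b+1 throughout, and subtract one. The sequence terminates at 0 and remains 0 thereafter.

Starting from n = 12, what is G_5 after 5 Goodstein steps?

5764910

(0) 12|_2 = 2^(2 + 1) + 2^2 ↦ 3^(3 + 1) + 3^3|_3 = 108 ⇒ 107
(1) 107|_3 = 3^(3 + 1) + 2·3^2 + 2·3 + 2 ↦ 4^(4 + 1) + 2·4^2 + 2·4 + 2|_4 = 1066 ⇒ 1065
(2) 1065|_4 = 4^(4 + 1) + 2·4^2 + 2·4 + 1 ↦ 5^(5 + 1) + 2·5^2 + 2·5 + 1|_5 = 15686 ⇒ 15685
(3) 15685|_5 = 5^(5 + 1) + 2·5^2 + 2·5 ↦ 6^(6 + 1) + 2·6^2 + 2·6|_6 = 280020 ⇒ 280019
(4) 280019|_6 = 6^(6 + 1) + 2·6^2 + 6 + 5 ↦ 7^(7 + 1) + 2·7^2 + 7 + 5|_7 = 5764911 ⇒ 5764910
(5) 5764910|_7 = 7^(7 + 1) + 2·7^2 + 7 + 4 ↦ 8^(8 + 1) + 2·8^2 + 8 + 4|_8 = 134217868 ⇒ 134217867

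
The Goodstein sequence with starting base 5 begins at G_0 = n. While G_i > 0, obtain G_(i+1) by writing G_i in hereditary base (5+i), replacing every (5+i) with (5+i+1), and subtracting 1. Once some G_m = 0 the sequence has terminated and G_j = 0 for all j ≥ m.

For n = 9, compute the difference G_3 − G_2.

0

i=0: 9 = 5 + 4 (b=5); 5→6: 6 + 4 = 10; 10−1 = 9
i=1: 9 = 6 + 3 (b=6); 6→7: 7 + 3 = 10; 10−1 = 9
i=2: 9 = 7 + 2 (b=7); 7→8: 8 + 2 = 10; 10−1 = 9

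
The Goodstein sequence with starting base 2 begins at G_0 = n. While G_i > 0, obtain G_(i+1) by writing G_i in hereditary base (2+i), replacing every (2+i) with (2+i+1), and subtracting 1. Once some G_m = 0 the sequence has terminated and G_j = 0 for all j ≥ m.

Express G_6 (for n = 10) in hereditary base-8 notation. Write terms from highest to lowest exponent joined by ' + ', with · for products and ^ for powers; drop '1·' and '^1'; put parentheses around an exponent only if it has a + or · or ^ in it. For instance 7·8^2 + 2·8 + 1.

[0] 10 ≡ 2^(2 + 1) + 2 (base 2). Lift 3: 84. −1: 83.
[1] 83 ≡ 3^(3 + 1) + 2 (base 3). Lift 4: 1026. −1: 1025.
[2] 1025 ≡ 4^(4 + 1) + 1 (base 4). Lift 5: 15626. −1: 15625.
[3] 15625 ≡ 5^(5 + 1) (base 5). Lift 6: 279936. −1: 279935.
[4] 279935 ≡ 5·6^6 + 5·6^5 + 5·6^4 + 5·6^3 + 5·6^2 + 5·6 + 5 (base 6). Lift 7: 4215755. −1: 4215754.
[5] 4215754 ≡ 5·7^7 + 5·7^5 + 5·7^4 + 5·7^3 + 5·7^2 + 5·7 + 4 (base 7). Lift 8: 84073324. −1: 84073323.

5·8^8 + 5·8^5 + 5·8^4 + 5·8^3 + 5·8^2 + 5·8 + 3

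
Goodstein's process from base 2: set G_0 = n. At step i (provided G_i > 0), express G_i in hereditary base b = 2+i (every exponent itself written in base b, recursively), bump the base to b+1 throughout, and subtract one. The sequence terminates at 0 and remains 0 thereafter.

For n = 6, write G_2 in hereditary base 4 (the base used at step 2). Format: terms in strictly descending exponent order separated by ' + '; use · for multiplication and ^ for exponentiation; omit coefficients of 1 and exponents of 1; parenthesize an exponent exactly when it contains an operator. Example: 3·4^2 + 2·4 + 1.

4^4 + 1

step 0: 6 = 2^2 + 2; sub 3 for 2: 3^3 + 3; = 30; G_1 = 30−1 = 29
step 1: 29 = 3^3 + 2; sub 4 for 3: 4^4 + 2; = 258; G_2 = 258−1 = 257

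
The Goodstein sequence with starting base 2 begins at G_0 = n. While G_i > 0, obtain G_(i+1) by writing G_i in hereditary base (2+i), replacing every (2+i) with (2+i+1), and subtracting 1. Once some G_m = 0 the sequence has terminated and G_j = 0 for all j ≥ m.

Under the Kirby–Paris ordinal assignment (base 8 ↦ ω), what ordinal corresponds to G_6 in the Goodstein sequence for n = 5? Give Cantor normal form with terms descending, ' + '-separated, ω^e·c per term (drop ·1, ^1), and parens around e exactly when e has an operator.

ω^3·3 + ω^2·3 + ω·2 + 7

(0) 5|_2 = 2^2 + 1 ↦ 3^3 + 1|_3 = 28 ⇒ 27
(1) 27|_3 = 3^3 ↦ 4^4|_4 = 256 ⇒ 255
(2) 255|_4 = 3·4^3 + 3·4^2 + 3·4 + 3 ↦ 3·5^3 + 3·5^2 + 3·5 + 3|_5 = 468 ⇒ 467
(3) 467|_5 = 3·5^3 + 3·5^2 + 3·5 + 2 ↦ 3·6^3 + 3·6^2 + 3·6 + 2|_6 = 776 ⇒ 775
(4) 775|_6 = 3·6^3 + 3·6^2 + 3·6 + 1 ↦ 3·7^3 + 3·7^2 + 3·7 + 1|_7 = 1198 ⇒ 1197
(5) 1197|_7 = 3·7^3 + 3·7^2 + 3·7 ↦ 3·8^3 + 3·8^2 + 3·8|_8 = 1752 ⇒ 1751
(6) 1751|_8 = 3·8^3 + 3·8^2 + 2·8 + 7 ↦ 3·9^3 + 3·9^2 + 2·9 + 7|_9 = 2455 ⇒ 2454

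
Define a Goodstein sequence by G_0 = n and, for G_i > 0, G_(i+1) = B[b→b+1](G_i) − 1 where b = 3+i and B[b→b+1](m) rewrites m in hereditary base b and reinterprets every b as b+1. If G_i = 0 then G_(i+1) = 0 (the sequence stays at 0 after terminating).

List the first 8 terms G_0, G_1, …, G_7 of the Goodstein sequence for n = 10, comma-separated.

i=0: 10 = 3^2 + 1 (b=3); 3→4: 4^2 + 1 = 17; 17−1 = 16
i=1: 16 = 4^2 (b=4); 4→5: 5^2 = 25; 25−1 = 24
i=2: 24 = 4·5 + 4 (b=5); 5→6: 4·6 + 4 = 28; 28−1 = 27
i=3: 27 = 4·6 + 3 (b=6); 6→7: 4·7 + 3 = 31; 31−1 = 30
i=4: 30 = 4·7 + 2 (b=7); 7→8: 4·8 + 2 = 34; 34−1 = 33
i=5: 33 = 4·8 + 1 (b=8); 8→9: 4·9 + 1 = 37; 37−1 = 36
i=6: 36 = 4·9 (b=9); 9→10: 4·10 = 40; 40−1 = 39

10, 16, 24, 27, 30, 33, 36, 39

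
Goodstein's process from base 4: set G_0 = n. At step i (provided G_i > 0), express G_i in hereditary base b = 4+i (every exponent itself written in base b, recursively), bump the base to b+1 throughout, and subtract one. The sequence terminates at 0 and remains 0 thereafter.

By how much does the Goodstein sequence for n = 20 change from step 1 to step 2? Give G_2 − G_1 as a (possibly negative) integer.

(0) 20|_4 = 4^2 + 4 ↦ 5^2 + 5|_5 = 30 ⇒ 29
(1) 29|_5 = 5^2 + 4 ↦ 6^2 + 4|_6 = 40 ⇒ 39

10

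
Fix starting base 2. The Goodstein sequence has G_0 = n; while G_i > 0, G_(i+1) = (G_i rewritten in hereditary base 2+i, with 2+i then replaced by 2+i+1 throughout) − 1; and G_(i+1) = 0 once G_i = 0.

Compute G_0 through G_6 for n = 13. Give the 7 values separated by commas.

13, 108, 1279, 16092, 280711, 5765998, 134219479

(0) 13|_2 = 2^(2 + 1) + 2^2 + 1 ↦ 3^(3 + 1) + 3^3 + 1|_3 = 109 ⇒ 108
(1) 108|_3 = 3^(3 + 1) + 3^3 ↦ 4^(4 + 1) + 4^4|_4 = 1280 ⇒ 1279
(2) 1279|_4 = 4^(4 + 1) + 3·4^3 + 3·4^2 + 3·4 + 3 ↦ 5^(5 + 1) + 3·5^3 + 3·5^2 + 3·5 + 3|_5 = 16093 ⇒ 16092
(3) 16092|_5 = 5^(5 + 1) + 3·5^3 + 3·5^2 + 3·5 + 2 ↦ 6^(6 + 1) + 3·6^3 + 3·6^2 + 3·6 + 2|_6 = 280712 ⇒ 280711
(4) 280711|_6 = 6^(6 + 1) + 3·6^3 + 3·6^2 + 3·6 + 1 ↦ 7^(7 + 1) + 3·7^3 + 3·7^2 + 3·7 + 1|_7 = 5765999 ⇒ 5765998
(5) 5765998|_7 = 7^(7 + 1) + 3·7^3 + 3·7^2 + 3·7 ↦ 8^(8 + 1) + 3·8^3 + 3·8^2 + 3·8|_8 = 134219480 ⇒ 134219479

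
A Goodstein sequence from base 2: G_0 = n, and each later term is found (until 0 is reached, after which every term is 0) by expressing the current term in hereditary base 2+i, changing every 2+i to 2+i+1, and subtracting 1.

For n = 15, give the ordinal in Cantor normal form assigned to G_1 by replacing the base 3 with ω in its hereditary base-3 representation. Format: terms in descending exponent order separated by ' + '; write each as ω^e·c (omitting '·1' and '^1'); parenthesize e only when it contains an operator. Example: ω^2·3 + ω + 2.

G_0 = 15. HB_2(15) = 2^(2 + 1) + 2^2 + 2 + 1. Bump = 112. G_1 = 111.
G_1 = 111. HB_3(111) = 3^(3 + 1) + 3^3 + 3. Bump = 1284. G_2 = 1283.

ω^(ω + 1) + ω^ω + ω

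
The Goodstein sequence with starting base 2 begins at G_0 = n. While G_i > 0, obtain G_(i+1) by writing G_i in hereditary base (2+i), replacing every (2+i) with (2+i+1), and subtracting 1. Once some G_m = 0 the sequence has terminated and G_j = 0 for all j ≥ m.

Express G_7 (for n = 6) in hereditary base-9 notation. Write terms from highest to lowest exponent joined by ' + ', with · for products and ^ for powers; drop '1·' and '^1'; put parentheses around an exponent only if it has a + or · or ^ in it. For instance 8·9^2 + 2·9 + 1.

5·9^5 + 5·9^4 + 5·9^3 + 5·9^2 + 5·9 + 2

[0] 6 ≡ 2^2 + 2 (base 2). Lift 3: 30. −1: 29.
[1] 29 ≡ 3^3 + 2 (base 3). Lift 4: 258. −1: 257.
[2] 257 ≡ 4^4 + 1 (base 4). Lift 5: 3126. −1: 3125.
[3] 3125 ≡ 5^5 (base 5). Lift 6: 46656. −1: 46655.
[4] 46655 ≡ 5·6^5 + 5·6^4 + 5·6^3 + 5·6^2 + 5·6 + 5 (base 6). Lift 7: 98040. −1: 98039.
[5] 98039 ≡ 5·7^5 + 5·7^4 + 5·7^3 + 5·7^2 + 5·7 + 4 (base 7). Lift 8: 187244. −1: 187243.
[6] 187243 ≡ 5·8^5 + 5·8^4 + 5·8^3 + 5·8^2 + 5·8 + 3 (base 8). Lift 9: 332148. −1: 332147.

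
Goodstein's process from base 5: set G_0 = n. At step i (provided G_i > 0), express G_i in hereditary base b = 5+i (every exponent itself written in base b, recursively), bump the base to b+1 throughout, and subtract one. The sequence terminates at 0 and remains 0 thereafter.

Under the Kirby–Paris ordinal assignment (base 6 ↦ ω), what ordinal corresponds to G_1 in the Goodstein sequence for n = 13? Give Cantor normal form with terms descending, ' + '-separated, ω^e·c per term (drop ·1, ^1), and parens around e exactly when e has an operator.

base 5: 13 = 2·5 + 3; at 6: 2·6 + 3 = 15; next = 14
base 6: 14 = 2·6 + 2; at 7: 2·7 + 2 = 16; next = 15

ω·2 + 2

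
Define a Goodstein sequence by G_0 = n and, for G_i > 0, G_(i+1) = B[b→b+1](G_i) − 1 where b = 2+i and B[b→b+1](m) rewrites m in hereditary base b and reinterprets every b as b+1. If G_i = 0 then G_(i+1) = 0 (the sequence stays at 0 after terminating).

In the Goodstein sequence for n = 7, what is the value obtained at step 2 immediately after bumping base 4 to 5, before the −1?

3128

7 —HB2→ 2^2 + 2 + 1 —bump→ 3^3 + 3 + 1 = 31 —(−1)→ 30
30 —HB3→ 3^3 + 3 —bump→ 4^4 + 4 = 260 —(−1)→ 259
259 —HB4→ 4^4 + 3 —bump→ 5^5 + 3 = 3128 —(−1)→ 3127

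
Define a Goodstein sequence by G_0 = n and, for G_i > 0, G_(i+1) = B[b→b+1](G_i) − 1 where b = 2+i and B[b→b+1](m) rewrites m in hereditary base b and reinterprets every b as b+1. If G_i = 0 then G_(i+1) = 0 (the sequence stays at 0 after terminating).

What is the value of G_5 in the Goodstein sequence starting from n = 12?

step 0: 12 = 2^(2 + 1) + 2^2; sub 3 for 2: 3^(3 + 1) + 3^3; = 108; G_1 = 108−1 = 107
step 1: 107 = 3^(3 + 1) + 2·3^2 + 2·3 + 2; sub 4 for 3: 4^(4 + 1) + 2·4^2 + 2·4 + 2; = 1066; G_2 = 1066−1 = 1065
step 2: 1065 = 4^(4 + 1) + 2·4^2 + 2·4 + 1; sub 5 for 4: 5^(5 + 1) + 2·5^2 + 2·5 + 1; = 15686; G_3 = 15686−1 = 15685
step 3: 15685 = 5^(5 + 1) + 2·5^2 + 2·5; sub 6 for 5: 6^(6 + 1) + 2·6^2 + 2·6; = 280020; G_4 = 280020−1 = 280019
step 4: 280019 = 6^(6 + 1) + 2·6^2 + 6 + 5; sub 7 for 6: 7^(7 + 1) + 2·7^2 + 7 + 5; = 5764911; G_5 = 5764911−1 = 5764910
step 5: 5764910 = 7^(7 + 1) + 2·7^2 + 7 + 4; sub 8 for 7: 8^(8 + 1) + 2·8^2 + 8 + 4; = 134217868; G_6 = 134217868−1 = 134217867

5764910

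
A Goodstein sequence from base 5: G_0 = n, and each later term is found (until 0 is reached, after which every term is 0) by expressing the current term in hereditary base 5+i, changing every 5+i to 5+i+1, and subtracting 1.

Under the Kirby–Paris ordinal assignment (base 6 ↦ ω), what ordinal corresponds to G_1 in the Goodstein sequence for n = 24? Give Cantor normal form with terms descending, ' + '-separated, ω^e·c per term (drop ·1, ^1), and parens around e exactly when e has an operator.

step 0: 24 = 4·5 + 4; sub 6 for 5: 4·6 + 4; = 28; G_1 = 28−1 = 27
step 1: 27 = 4·6 + 3; sub 7 for 6: 4·7 + 3; = 31; G_2 = 31−1 = 30

ω·4 + 3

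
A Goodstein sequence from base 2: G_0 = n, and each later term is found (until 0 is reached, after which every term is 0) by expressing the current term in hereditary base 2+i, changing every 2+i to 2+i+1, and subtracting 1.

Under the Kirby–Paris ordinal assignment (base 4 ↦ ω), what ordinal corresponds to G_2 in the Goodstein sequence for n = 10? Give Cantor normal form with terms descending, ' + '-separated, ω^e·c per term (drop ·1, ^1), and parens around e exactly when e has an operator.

base 2: 10 = 2^(2 + 1) + 2; at 3: 3^(3 + 1) + 3 = 84; next = 83
base 3: 83 = 3^(3 + 1) + 2; at 4: 4^(4 + 1) + 2 = 1026; next = 1025
base 4: 1025 = 4^(4 + 1) + 1; at 5: 5^(5 + 1) + 1 = 15626; next = 15625

ω^(ω + 1) + 1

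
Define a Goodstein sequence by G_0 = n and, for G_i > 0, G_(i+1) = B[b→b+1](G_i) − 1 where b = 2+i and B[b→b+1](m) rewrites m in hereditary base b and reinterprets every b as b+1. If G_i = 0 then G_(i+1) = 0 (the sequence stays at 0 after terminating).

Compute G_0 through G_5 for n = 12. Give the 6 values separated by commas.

12, 107, 1065, 15685, 280019, 5764910

i=0: 12 = 2^(2 + 1) + 2^2 (b=2); 2→3: 3^(3 + 1) + 3^3 = 108; 108−1 = 107
i=1: 107 = 3^(3 + 1) + 2·3^2 + 2·3 + 2 (b=3); 3→4: 4^(4 + 1) + 2·4^2 + 2·4 + 2 = 1066; 1066−1 = 1065
i=2: 1065 = 4^(4 + 1) + 2·4^2 + 2·4 + 1 (b=4); 4→5: 5^(5 + 1) + 2·5^2 + 2·5 + 1 = 15686; 15686−1 = 15685
i=3: 15685 = 5^(5 + 1) + 2·5^2 + 2·5 (b=5); 5→6: 6^(6 + 1) + 2·6^2 + 2·6 = 280020; 280020−1 = 280019
i=4: 280019 = 6^(6 + 1) + 2·6^2 + 6 + 5 (b=6); 6→7: 7^(7 + 1) + 2·7^2 + 7 + 5 = 5764911; 5764911−1 = 5764910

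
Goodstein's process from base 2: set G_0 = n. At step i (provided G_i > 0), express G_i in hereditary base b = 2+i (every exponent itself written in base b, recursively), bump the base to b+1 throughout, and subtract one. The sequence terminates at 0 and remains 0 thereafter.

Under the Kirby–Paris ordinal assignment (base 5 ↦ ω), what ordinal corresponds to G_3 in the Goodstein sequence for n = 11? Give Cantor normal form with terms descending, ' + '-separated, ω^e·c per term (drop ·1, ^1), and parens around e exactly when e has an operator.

ω^(ω + 1) + 2

[0] 11 ≡ 2^(2 + 1) + 2 + 1 (base 2). Lift 3: 85. −1: 84.
[1] 84 ≡ 3^(3 + 1) + 3 (base 3). Lift 4: 1028. −1: 1027.
[2] 1027 ≡ 4^(4 + 1) + 3 (base 4). Lift 5: 15628. −1: 15627.
[3] 15627 ≡ 5^(5 + 1) + 2 (base 5). Lift 6: 279938. −1: 279937.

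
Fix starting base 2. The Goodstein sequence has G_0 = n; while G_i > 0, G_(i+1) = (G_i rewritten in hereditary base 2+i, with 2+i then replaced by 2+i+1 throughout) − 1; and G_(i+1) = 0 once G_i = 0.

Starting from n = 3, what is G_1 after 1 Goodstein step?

i=0: 3 = 2 + 1 (b=2); 2→3: 3 + 1 = 4; 4−1 = 3
i=1: 3 = 3 (b=3); 3→4: 4 = 4; 4−1 = 3

3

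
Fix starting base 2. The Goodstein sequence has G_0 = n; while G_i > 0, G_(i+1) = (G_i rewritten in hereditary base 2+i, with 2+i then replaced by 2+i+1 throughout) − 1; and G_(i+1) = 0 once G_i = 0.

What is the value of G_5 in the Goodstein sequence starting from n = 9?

2471826

base 2: 9 = 2^(2 + 1) + 1; at 3: 3^(3 + 1) + 1 = 82; next = 81
base 3: 81 = 3^(3 + 1); at 4: 4^(4 + 1) = 1024; next = 1023
base 4: 1023 = 3·4^4 + 3·4^3 + 3·4^2 + 3·4 + 3; at 5: 3·5^5 + 3·5^3 + 3·5^2 + 3·5 + 3 = 9843; next = 9842
base 5: 9842 = 3·5^5 + 3·5^3 + 3·5^2 + 3·5 + 2; at 6: 3·6^6 + 3·6^3 + 3·6^2 + 3·6 + 2 = 140744; next = 140743
base 6: 140743 = 3·6^6 + 3·6^3 + 3·6^2 + 3·6 + 1; at 7: 3·7^7 + 3·7^3 + 3·7^2 + 3·7 + 1 = 2471827; next = 2471826
base 7: 2471826 = 3·7^7 + 3·7^3 + 3·7^2 + 3·7; at 8: 3·8^8 + 3·8^3 + 3·8^2 + 3·8 = 50333400; next = 50333399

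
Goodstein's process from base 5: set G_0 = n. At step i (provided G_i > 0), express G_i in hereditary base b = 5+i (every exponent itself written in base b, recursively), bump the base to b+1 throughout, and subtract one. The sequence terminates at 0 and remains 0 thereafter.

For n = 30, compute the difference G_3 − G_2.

(0) 30|_5 = 5^2 + 5 ↦ 6^2 + 6|_6 = 42 ⇒ 41
(1) 41|_6 = 6^2 + 5 ↦ 7^2 + 5|_7 = 54 ⇒ 53
(2) 53|_7 = 7^2 + 4 ↦ 8^2 + 4|_8 = 68 ⇒ 67

14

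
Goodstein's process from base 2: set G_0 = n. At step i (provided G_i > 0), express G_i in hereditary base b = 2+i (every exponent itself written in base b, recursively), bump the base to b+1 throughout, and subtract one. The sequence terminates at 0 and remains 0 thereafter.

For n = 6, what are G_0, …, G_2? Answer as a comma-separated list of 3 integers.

6, 29, 257

(0) 6|_2 = 2^2 + 2 ↦ 3^3 + 3|_3 = 30 ⇒ 29
(1) 29|_3 = 3^3 + 2 ↦ 4^4 + 2|_4 = 258 ⇒ 257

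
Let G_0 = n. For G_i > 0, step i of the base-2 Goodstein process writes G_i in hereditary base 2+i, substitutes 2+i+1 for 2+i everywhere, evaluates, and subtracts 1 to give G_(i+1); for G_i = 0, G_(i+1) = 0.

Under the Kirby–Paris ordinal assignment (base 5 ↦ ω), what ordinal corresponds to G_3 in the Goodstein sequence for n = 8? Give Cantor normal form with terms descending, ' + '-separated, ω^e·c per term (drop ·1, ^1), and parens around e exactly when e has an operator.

ω^ω·2 + ω^2·2 + ω·2

G_0 = 8. HB_2(8) = 2^(2 + 1). Bump = 81. G_1 = 80.
G_1 = 80. HB_3(80) = 2·3^3 + 2·3^2 + 2·3 + 2. Bump = 554. G_2 = 553.
G_2 = 553. HB_4(553) = 2·4^4 + 2·4^2 + 2·4 + 1. Bump = 6311. G_3 = 6310.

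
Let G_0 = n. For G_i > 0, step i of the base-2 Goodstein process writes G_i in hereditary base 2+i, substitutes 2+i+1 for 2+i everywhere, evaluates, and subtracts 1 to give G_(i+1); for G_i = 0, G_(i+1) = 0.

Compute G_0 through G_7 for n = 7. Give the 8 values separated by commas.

7 —HB2→ 2^2 + 2 + 1 —bump→ 3^3 + 3 + 1 = 31 —(−1)→ 30
30 —HB3→ 3^3 + 3 —bump→ 4^4 + 4 = 260 —(−1)→ 259
259 —HB4→ 4^4 + 3 —bump→ 5^5 + 3 = 3128 —(−1)→ 3127
3127 —HB5→ 5^5 + 2 —bump→ 6^6 + 2 = 46658 —(−1)→ 46657
46657 —HB6→ 6^6 + 1 —bump→ 7^7 + 1 = 823544 —(−1)→ 823543
823543 —HB7→ 7^7 —bump→ 8^8 = 16777216 —(−1)→ 16777215
16777215 —HB8→ 7·8^7 + 7·8^6 + 7·8^5 + 7·8^4 + 7·8^3 + 7·8^2 + 7·8 + 7 —bump→ 7·9^7 + 7·9^6 + 7·9^5 + 7·9^4 + 7·9^3 + 7·9^2 + 7·9 + 7 = 37665880 —(−1)→ 37665879

7, 30, 259, 3127, 46657, 823543, 16777215, 37665879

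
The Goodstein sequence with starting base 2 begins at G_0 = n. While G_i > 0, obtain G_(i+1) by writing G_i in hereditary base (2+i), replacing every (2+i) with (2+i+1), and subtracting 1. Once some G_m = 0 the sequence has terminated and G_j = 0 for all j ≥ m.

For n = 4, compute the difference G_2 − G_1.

15

step 0: 4 = 2^2; sub 3 for 2: 3^3; = 27; G_1 = 27−1 = 26
step 1: 26 = 2·3^2 + 2·3 + 2; sub 4 for 3: 2·4^2 + 2·4 + 2; = 42; G_2 = 42−1 = 41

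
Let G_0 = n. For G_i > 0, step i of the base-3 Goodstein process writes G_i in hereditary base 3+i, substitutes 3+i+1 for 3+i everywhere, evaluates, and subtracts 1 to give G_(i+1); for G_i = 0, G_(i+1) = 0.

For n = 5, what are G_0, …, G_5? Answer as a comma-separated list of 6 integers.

i=0: 5 = 3 + 2 (b=3); 3→4: 4 + 2 = 6; 6−1 = 5
i=1: 5 = 4 + 1 (b=4); 4→5: 5 + 1 = 6; 6−1 = 5
i=2: 5 = 5 (b=5); 5→6: 6 = 6; 6−1 = 5
i=3: 5 = 5 (b=6); 6→7: 5 = 5; 5−1 = 4
i=4: 4 = 4 (b=7); 7→8: 4 = 4; 4−1 = 3

5, 5, 5, 5, 4, 3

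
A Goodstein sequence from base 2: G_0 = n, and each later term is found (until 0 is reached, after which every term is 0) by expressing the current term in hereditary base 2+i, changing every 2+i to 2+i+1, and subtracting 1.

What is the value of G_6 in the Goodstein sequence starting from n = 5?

1751

G_0 = 5. HB_2(5) = 2^2 + 1. Bump = 28. G_1 = 27.
G_1 = 27. HB_3(27) = 3^3. Bump = 256. G_2 = 255.
G_2 = 255. HB_4(255) = 3·4^3 + 3·4^2 + 3·4 + 3. Bump = 468. G_3 = 467.
G_3 = 467. HB_5(467) = 3·5^3 + 3·5^2 + 3·5 + 2. Bump = 776. G_4 = 775.
G_4 = 775. HB_6(775) = 3·6^3 + 3·6^2 + 3·6 + 1. Bump = 1198. G_5 = 1197.
G_5 = 1197. HB_7(1197) = 3·7^3 + 3·7^2 + 3·7. Bump = 1752. G_6 = 1751.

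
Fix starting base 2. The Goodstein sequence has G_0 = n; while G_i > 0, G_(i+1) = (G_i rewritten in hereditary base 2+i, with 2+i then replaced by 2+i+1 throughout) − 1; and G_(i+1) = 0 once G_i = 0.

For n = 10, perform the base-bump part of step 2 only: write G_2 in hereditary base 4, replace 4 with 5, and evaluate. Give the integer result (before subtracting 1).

15626

G_0=10  [base 2] 2^(2 + 1) + 2  →[2↦3]→  3^(3 + 1) + 3 = 84  −1 ⇒ G_1=83
G_1=83  [base 3] 3^(3 + 1) + 2  →[3↦4]→  4^(4 + 1) + 2 = 1026  −1 ⇒ G_2=1025
G_2=1025  [base 4] 4^(4 + 1) + 1  →[4↦5]→  5^(5 + 1) + 1 = 15626  −1 ⇒ G_3=15625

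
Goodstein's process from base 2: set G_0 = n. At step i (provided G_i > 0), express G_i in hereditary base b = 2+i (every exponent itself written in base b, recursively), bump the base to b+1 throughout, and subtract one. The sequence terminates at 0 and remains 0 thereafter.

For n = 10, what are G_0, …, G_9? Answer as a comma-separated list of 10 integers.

base 2: 10 = 2^(2 + 1) + 2; at 3: 3^(3 + 1) + 3 = 84; next = 83
base 3: 83 = 3^(3 + 1) + 2; at 4: 4^(4 + 1) + 2 = 1026; next = 1025
base 4: 1025 = 4^(4 + 1) + 1; at 5: 5^(5 + 1) + 1 = 15626; next = 15625
base 5: 15625 = 5^(5 + 1); at 6: 6^(6 + 1) = 279936; next = 279935
base 6: 279935 = 5·6^6 + 5·6^5 + 5·6^4 + 5·6^3 + 5·6^2 + 5·6 + 5; at 7: 5·7^7 + 5·7^5 + 5·7^4 + 5·7^3 + 5·7^2 + 5·7 + 5 = 4215755; next = 4215754
base 7: 4215754 = 5·7^7 + 5·7^5 + 5·7^4 + 5·7^3 + 5·7^2 + 5·7 + 4; at 8: 5·8^8 + 5·8^5 + 5·8^4 + 5·8^3 + 5·8^2 + 5·8 + 4 = 84073324; next = 84073323
base 8: 84073323 = 5·8^8 + 5·8^5 + 5·8^4 + 5·8^3 + 5·8^2 + 5·8 + 3; at 9: 5·9^9 + 5·9^5 + 5·9^4 + 5·9^3 + 5·9^2 + 5·9 + 3 = 1937434593; next = 1937434592
base 9: 1937434592 = 5·9^9 + 5·9^5 + 5·9^4 + 5·9^3 + 5·9^2 + 5·9 + 2; at 10: 5·10^10 + 5·10^5 + 5·10^4 + 5·10^3 + 5·10^2 + 5·10 + 2 = 50000555552; next = 50000555551
base 10: 50000555551 = 5·10^10 + 5·10^5 + 5·10^4 + 5·10^3 + 5·10^2 + 5·10 + 1; at 11: 5·11^11 + 5·11^5 + 5·11^4 + 5·11^3 + 5·11^2 + 5·11 + 1 = 1426559238831; next = 1426559238830

10, 83, 1025, 15625, 279935, 4215754, 84073323, 1937434592, 50000555551, 1426559238830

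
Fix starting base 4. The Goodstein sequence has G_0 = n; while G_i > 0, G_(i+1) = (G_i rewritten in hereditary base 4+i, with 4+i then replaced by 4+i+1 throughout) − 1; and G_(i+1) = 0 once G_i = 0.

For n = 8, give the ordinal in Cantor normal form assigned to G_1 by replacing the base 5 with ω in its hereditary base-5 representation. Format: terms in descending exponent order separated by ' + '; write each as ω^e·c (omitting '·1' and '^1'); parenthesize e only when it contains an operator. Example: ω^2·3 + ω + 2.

i=0: 8 = 2·4 (b=4); 4→5: 2·5 = 10; 10−1 = 9
i=1: 9 = 5 + 4 (b=5); 5→6: 6 + 4 = 10; 10−1 = 9

ω + 4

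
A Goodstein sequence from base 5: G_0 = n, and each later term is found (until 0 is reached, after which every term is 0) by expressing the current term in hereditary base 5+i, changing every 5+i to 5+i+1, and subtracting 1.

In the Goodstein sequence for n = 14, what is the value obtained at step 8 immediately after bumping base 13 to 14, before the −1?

[0] 14 ≡ 2·5 + 4 (base 5). Lift 6: 16. −1: 15.
[1] 15 ≡ 2·6 + 3 (base 6). Lift 7: 17. −1: 16.
[2] 16 ≡ 2·7 + 2 (base 7). Lift 8: 18. −1: 17.
[3] 17 ≡ 2·8 + 1 (base 8). Lift 9: 19. −1: 18.
[4] 18 ≡ 2·9 (base 9). Lift 10: 20. −1: 19.
[5] 19 ≡ 10 + 9 (base 10). Lift 11: 20. −1: 19.
[6] 19 ≡ 11 + 8 (base 11). Lift 12: 20. −1: 19.
[7] 19 ≡ 12 + 7 (base 12). Lift 13: 20. −1: 19.

20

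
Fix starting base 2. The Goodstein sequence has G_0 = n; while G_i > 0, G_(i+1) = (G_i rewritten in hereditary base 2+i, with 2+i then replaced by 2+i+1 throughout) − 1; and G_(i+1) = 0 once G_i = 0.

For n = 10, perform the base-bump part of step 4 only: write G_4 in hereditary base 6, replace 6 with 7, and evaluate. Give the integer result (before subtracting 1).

4215755

[0] 10 ≡ 2^(2 + 1) + 2 (base 2). Lift 3: 84. −1: 83.
[1] 83 ≡ 3^(3 + 1) + 2 (base 3). Lift 4: 1026. −1: 1025.
[2] 1025 ≡ 4^(4 + 1) + 1 (base 4). Lift 5: 15626. −1: 15625.
[3] 15625 ≡ 5^(5 + 1) (base 5). Lift 6: 279936. −1: 279935.
[4] 279935 ≡ 5·6^6 + 5·6^5 + 5·6^4 + 5·6^3 + 5·6^2 + 5·6 + 5 (base 6). Lift 7: 4215755. −1: 4215754.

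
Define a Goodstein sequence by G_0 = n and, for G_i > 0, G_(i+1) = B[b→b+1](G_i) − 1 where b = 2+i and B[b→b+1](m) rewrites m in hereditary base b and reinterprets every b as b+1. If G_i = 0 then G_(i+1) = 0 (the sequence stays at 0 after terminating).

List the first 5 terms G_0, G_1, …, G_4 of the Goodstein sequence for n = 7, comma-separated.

i=0: 7 = 2^2 + 2 + 1 (b=2); 2→3: 3^3 + 3 + 1 = 31; 31−1 = 30
i=1: 30 = 3^3 + 3 (b=3); 3→4: 4^4 + 4 = 260; 260−1 = 259
i=2: 259 = 4^4 + 3 (b=4); 4→5: 5^5 + 3 = 3128; 3128−1 = 3127
i=3: 3127 = 5^5 + 2 (b=5); 5→6: 6^6 + 2 = 46658; 46658−1 = 46657

7, 30, 259, 3127, 46657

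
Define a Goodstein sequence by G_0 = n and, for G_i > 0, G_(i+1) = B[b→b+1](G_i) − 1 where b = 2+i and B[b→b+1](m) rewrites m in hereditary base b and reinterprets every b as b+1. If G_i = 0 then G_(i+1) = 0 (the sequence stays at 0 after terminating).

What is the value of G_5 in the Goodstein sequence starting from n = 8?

step 0: 8 = 2^(2 + 1); sub 3 for 2: 3^(3 + 1); = 81; G_1 = 81−1 = 80
step 1: 80 = 2·3^3 + 2·3^2 + 2·3 + 2; sub 4 for 3: 2·4^4 + 2·4^2 + 2·4 + 2; = 554; G_2 = 554−1 = 553
step 2: 553 = 2·4^4 + 2·4^2 + 2·4 + 1; sub 5 for 4: 2·5^5 + 2·5^2 + 2·5 + 1; = 6311; G_3 = 6311−1 = 6310
step 3: 6310 = 2·5^5 + 2·5^2 + 2·5; sub 6 for 5: 2·6^6 + 2·6^2 + 2·6; = 93396; G_4 = 93396−1 = 93395
step 4: 93395 = 2·6^6 + 2·6^2 + 6 + 5; sub 7 for 6: 2·7^7 + 2·7^2 + 7 + 5; = 1647196; G_5 = 1647196−1 = 1647195

1647195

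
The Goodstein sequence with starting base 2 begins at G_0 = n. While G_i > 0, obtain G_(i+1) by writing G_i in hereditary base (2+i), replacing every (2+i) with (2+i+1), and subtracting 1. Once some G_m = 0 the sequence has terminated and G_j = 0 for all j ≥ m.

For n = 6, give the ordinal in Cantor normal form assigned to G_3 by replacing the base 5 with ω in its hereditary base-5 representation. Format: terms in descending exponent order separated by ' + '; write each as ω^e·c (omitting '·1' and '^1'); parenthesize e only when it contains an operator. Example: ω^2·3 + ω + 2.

G_0 = 6. HB_2(6) = 2^2 + 2. Bump = 30. G_1 = 29.
G_1 = 29. HB_3(29) = 3^3 + 2. Bump = 258. G_2 = 257.
G_2 = 257. HB_4(257) = 4^4 + 1. Bump = 3126. G_3 = 3125.
G_3 = 3125. HB_5(3125) = 5^5. Bump = 46656. G_4 = 46655.

ω^ω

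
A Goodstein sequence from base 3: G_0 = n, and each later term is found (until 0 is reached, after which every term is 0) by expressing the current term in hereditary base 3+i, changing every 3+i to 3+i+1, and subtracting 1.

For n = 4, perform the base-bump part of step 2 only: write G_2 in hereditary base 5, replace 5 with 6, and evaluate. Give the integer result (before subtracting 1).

4

i=0: 4 = 3 + 1 (b=3); 3→4: 4 + 1 = 5; 5−1 = 4
i=1: 4 = 4 (b=4); 4→5: 5 = 5; 5−1 = 4
i=2: 4 = 4 (b=5); 5→6: 4 = 4; 4−1 = 3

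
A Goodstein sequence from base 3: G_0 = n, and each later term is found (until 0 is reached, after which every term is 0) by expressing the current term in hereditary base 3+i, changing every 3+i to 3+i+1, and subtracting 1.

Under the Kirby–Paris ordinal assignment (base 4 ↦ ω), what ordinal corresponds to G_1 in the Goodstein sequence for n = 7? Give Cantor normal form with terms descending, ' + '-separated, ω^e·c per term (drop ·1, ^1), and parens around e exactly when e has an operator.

ω·2

7 —HB3→ 2·3 + 1 —bump→ 2·4 + 1 = 9 —(−1)→ 8
8 —HB4→ 2·4 —bump→ 2·5 = 10 —(−1)→ 9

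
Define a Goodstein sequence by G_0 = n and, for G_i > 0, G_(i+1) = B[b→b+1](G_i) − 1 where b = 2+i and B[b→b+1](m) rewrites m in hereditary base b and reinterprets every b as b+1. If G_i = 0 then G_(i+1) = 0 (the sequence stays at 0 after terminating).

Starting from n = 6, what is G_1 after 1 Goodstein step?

(0) 6|_2 = 2^2 + 2 ↦ 3^3 + 3|_3 = 30 ⇒ 29
(1) 29|_3 = 3^3 + 2 ↦ 4^4 + 2|_4 = 258 ⇒ 257

29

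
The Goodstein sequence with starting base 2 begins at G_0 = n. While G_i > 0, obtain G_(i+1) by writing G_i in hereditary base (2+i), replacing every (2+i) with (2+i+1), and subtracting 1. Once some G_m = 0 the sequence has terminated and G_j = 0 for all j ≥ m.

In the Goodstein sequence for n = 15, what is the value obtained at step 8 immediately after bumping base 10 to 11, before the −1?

3138578427935

i=0: 15 = 2^(2 + 1) + 2^2 + 2 + 1 (b=2); 2→3: 3^(3 + 1) + 3^3 + 3 + 1 = 112; 112−1 = 111
i=1: 111 = 3^(3 + 1) + 3^3 + 3 (b=3); 3→4: 4^(4 + 1) + 4^4 + 4 = 1284; 1284−1 = 1283
i=2: 1283 = 4^(4 + 1) + 4^4 + 3 (b=4); 4→5: 5^(5 + 1) + 5^5 + 3 = 18753; 18753−1 = 18752
i=3: 18752 = 5^(5 + 1) + 5^5 + 2 (b=5); 5→6: 6^(6 + 1) + 6^6 + 2 = 326594; 326594−1 = 326593
i=4: 326593 = 6^(6 + 1) + 6^6 + 1 (b=6); 6→7: 7^(7 + 1) + 7^7 + 1 = 6588345; 6588345−1 = 6588344
i=5: 6588344 = 7^(7 + 1) + 7^7 (b=7); 7→8: 8^(8 + 1) + 8^8 = 150994944; 150994944−1 = 150994943
i=6: 150994943 = 8^(8 + 1) + 7·8^7 + 7·8^6 + 7·8^5 + 7·8^4 + 7·8^3 + 7·8^2 + 7·8 + 7 (b=8); 8→9: 9^(9 + 1) + 7·9^7 + 7·9^6 + 7·9^5 + 7·9^4 + 7·9^3 + 7·9^2 + 7·9 + 7 = 3524450281; 3524450281−1 = 3524450280
i=7: 3524450280 = 9^(9 + 1) + 7·9^7 + 7·9^6 + 7·9^5 + 7·9^4 + 7·9^3 + 7·9^2 + 7·9 + 6 (b=9); 9→10: 10^(10 + 1) + 7·10^7 + 7·10^6 + 7·10^5 + 7·10^4 + 7·10^3 + 7·10^2 + 7·10 + 6 = 100077777776; 100077777776−1 = 100077777775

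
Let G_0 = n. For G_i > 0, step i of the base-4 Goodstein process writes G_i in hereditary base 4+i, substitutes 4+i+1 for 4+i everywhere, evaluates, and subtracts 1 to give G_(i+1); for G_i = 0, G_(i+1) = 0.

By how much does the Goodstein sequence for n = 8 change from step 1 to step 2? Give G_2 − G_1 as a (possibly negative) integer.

i=0: 8 = 2·4 (b=4); 4→5: 2·5 = 10; 10−1 = 9
i=1: 9 = 5 + 4 (b=5); 5→6: 6 + 4 = 10; 10−1 = 9

0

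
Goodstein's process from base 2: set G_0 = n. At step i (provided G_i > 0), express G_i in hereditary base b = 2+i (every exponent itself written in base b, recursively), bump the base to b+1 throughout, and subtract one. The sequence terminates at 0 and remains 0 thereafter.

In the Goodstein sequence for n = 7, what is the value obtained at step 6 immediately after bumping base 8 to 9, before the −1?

G_0 = 7. HB_2(7) = 2^2 + 2 + 1. Bump = 31. G_1 = 30.
G_1 = 30. HB_3(30) = 3^3 + 3. Bump = 260. G_2 = 259.
G_2 = 259. HB_4(259) = 4^4 + 3. Bump = 3128. G_3 = 3127.
G_3 = 3127. HB_5(3127) = 5^5 + 2. Bump = 46658. G_4 = 46657.
G_4 = 46657. HB_6(46657) = 6^6 + 1. Bump = 823544. G_5 = 823543.
G_5 = 823543. HB_7(823543) = 7^7. Bump = 16777216. G_6 = 16777215.
G_6 = 16777215. HB_8(16777215) = 7·8^7 + 7·8^6 + 7·8^5 + 7·8^4 + 7·8^3 + 7·8^2 + 7·8 + 7. Bump = 37665880. G_7 = 37665879.

37665880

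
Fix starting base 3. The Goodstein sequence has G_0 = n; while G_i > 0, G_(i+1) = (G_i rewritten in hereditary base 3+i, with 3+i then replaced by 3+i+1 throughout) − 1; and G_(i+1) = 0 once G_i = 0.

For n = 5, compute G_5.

3

G_0 = 5. HB_3(5) = 3 + 2. Bump = 6. G_1 = 5.
G_1 = 5. HB_4(5) = 4 + 1. Bump = 6. G_2 = 5.
G_2 = 5. HB_5(5) = 5. Bump = 6. G_3 = 5.
G_3 = 5. HB_6(5) = 5. Bump = 5. G_4 = 4.
G_4 = 4. HB_7(4) = 4. Bump = 4. G_5 = 3.
G_5 = 3. HB_8(3) = 3. Bump = 3. G_6 = 2.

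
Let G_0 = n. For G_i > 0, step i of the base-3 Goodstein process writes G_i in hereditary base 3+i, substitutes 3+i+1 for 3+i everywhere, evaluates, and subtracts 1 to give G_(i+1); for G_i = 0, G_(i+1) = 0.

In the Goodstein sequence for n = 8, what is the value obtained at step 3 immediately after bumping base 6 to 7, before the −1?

12

step 0: 8 = 2·3 + 2; sub 4 for 3: 2·4 + 2; = 10; G_1 = 10−1 = 9
step 1: 9 = 2·4 + 1; sub 5 for 4: 2·5 + 1; = 11; G_2 = 11−1 = 10
step 2: 10 = 2·5; sub 6 for 5: 2·6; = 12; G_3 = 12−1 = 11
step 3: 11 = 6 + 5; sub 7 for 6: 7 + 5; = 12; G_4 = 12−1 = 11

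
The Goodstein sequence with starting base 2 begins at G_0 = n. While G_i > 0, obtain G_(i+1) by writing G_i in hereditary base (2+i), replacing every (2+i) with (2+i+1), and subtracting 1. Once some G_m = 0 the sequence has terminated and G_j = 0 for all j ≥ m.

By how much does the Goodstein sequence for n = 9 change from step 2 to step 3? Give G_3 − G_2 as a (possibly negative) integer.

8819

(0) 9|_2 = 2^(2 + 1) + 1 ↦ 3^(3 + 1) + 1|_3 = 82 ⇒ 81
(1) 81|_3 = 3^(3 + 1) ↦ 4^(4 + 1)|_4 = 1024 ⇒ 1023
(2) 1023|_4 = 3·4^4 + 3·4^3 + 3·4^2 + 3·4 + 3 ↦ 3·5^5 + 3·5^3 + 3·5^2 + 3·5 + 3|_5 = 9843 ⇒ 9842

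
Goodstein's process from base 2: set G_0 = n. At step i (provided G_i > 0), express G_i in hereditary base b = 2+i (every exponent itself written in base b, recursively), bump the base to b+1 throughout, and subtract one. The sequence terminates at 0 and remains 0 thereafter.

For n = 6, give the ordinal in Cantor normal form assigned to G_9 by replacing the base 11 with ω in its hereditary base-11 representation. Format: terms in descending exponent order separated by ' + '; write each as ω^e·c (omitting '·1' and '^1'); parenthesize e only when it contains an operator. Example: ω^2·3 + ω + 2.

ω^5·5 + ω^4·5 + ω^3·5 + ω^2·5 + ω·5

step 0: 6 = 2^2 + 2; sub 3 for 2: 3^3 + 3; = 30; G_1 = 30−1 = 29
step 1: 29 = 3^3 + 2; sub 4 for 3: 4^4 + 2; = 258; G_2 = 258−1 = 257
step 2: 257 = 4^4 + 1; sub 5 for 4: 5^5 + 1; = 3126; G_3 = 3126−1 = 3125
step 3: 3125 = 5^5; sub 6 for 5: 6^6; = 46656; G_4 = 46656−1 = 46655
step 4: 46655 = 5·6^5 + 5·6^4 + 5·6^3 + 5·6^2 + 5·6 + 5; sub 7 for 6: 5·7^5 + 5·7^4 + 5·7^3 + 5·7^2 + 5·7 + 5; = 98040; G_5 = 98040−1 = 98039
step 5: 98039 = 5·7^5 + 5·7^4 + 5·7^3 + 5·7^2 + 5·7 + 4; sub 8 for 7: 5·8^5 + 5·8^4 + 5·8^3 + 5·8^2 + 5·8 + 4; = 187244; G_6 = 187244−1 = 187243
step 6: 187243 = 5·8^5 + 5·8^4 + 5·8^3 + 5·8^2 + 5·8 + 3; sub 9 for 8: 5·9^5 + 5·9^4 + 5·9^3 + 5·9^2 + 5·9 + 3; = 332148; G_7 = 332148−1 = 332147
step 7: 332147 = 5·9^5 + 5·9^4 + 5·9^3 + 5·9^2 + 5·9 + 2; sub 10 for 9: 5·10^5 + 5·10^4 + 5·10^3 + 5·10^2 + 5·10 + 2; = 555552; G_8 = 555552−1 = 555551
step 8: 555551 = 5·10^5 + 5·10^4 + 5·10^3 + 5·10^2 + 5·10 + 1; sub 11 for 10: 5·11^5 + 5·11^4 + 5·11^3 + 5·11^2 + 5·11 + 1; = 885776; G_9 = 885776−1 = 885775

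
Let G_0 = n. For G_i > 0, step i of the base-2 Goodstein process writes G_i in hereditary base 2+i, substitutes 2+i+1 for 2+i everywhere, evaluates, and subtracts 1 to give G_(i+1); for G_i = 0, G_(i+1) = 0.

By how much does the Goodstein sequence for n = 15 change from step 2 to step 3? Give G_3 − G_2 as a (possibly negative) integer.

17469

G_0=15  [base 2] 2^(2 + 1) + 2^2 + 2 + 1  →[2↦3]→  3^(3 + 1) + 3^3 + 3 + 1 = 112  −1 ⇒ G_1=111
G_1=111  [base 3] 3^(3 + 1) + 3^3 + 3  →[3↦4]→  4^(4 + 1) + 4^4 + 4 = 1284  −1 ⇒ G_2=1283
G_2=1283  [base 4] 4^(4 + 1) + 4^4 + 3  →[4↦5]→  5^(5 + 1) + 5^5 + 3 = 18753  −1 ⇒ G_3=18752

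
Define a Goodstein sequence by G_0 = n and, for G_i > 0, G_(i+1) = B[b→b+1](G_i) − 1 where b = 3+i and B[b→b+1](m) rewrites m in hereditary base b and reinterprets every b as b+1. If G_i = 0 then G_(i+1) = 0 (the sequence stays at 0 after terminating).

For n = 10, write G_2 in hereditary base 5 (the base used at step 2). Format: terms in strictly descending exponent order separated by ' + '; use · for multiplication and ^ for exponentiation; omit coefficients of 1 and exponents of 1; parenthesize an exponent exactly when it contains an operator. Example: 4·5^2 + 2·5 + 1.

4·5 + 4

step 0: 10 = 3^2 + 1; sub 4 for 3: 4^2 + 1; = 17; G_1 = 17−1 = 16
step 1: 16 = 4^2; sub 5 for 4: 5^2; = 25; G_2 = 25−1 = 24
step 2: 24 = 4·5 + 4; sub 6 for 5: 4·6 + 4; = 28; G_3 = 28−1 = 27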